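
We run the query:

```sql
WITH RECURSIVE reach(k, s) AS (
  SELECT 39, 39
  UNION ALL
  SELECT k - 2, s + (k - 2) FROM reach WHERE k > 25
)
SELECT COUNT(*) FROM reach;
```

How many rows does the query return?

Base: k=39, s=39.
Iteration 1: 39 > 25 holds -> k = 39 - 2 = 37, s = 39 + 37 = 76.
Iteration 2: 37 > 25 holds -> k = 37 - 2 = 35, s = 76 + 35 = 111.
Iteration 3: 35 > 25 holds -> k = 35 - 2 = 33, s = 111 + 33 = 144.
Iteration 4: 33 > 25 holds -> k = 33 - 2 = 31, s = 144 + 31 = 175.
Iteration 5: 31 > 25 holds -> k = 31 - 2 = 29, s = 175 + 29 = 204.
Iteration 6: 29 > 25 holds -> k = 29 - 2 = 27, s = 204 + 27 = 231.
Iteration 7: 27 > 25 holds -> k = 27 - 2 = 25, s = 231 + 25 = 256.
Iteration 8: 25 > 25 fails; recursion stops.
Total rows emitted: 8.

8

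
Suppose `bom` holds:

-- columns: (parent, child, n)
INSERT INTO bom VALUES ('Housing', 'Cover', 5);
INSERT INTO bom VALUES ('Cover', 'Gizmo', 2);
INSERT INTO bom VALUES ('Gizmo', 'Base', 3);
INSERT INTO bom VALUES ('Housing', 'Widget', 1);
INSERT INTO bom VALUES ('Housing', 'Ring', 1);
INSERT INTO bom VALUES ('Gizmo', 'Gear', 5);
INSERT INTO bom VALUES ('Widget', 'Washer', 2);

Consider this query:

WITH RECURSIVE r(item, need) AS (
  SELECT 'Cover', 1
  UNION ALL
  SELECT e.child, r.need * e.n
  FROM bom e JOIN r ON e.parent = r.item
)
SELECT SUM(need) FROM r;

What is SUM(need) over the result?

Base: (Cover, need=1).
Iteration 1: components of {Cover} -> Gizmo = 1*2 = 2.
Iteration 2: components of {Gizmo} -> Base = 2*3 = 6, Gear = 2*5 = 10.
Iteration 3: no further components; recursion stops.
SUM(need) = 1 + 2 + 6 + 10 = 19.

19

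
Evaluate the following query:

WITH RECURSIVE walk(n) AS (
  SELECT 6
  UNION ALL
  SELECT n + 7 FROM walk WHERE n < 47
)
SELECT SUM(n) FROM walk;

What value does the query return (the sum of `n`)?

Base: n=6.
Iteration 1: 6 < 47 holds -> n = 6 + 7 = 13.
Iteration 2: 13 < 47 holds -> n = 13 + 7 = 20.
Iteration 3: 20 < 47 holds -> n = 20 + 7 = 27.
Iteration 4: 27 < 47 holds -> n = 27 + 7 = 34.
Iteration 5: 34 < 47 holds -> n = 34 + 7 = 41.
Iteration 6: 41 < 47 holds -> n = 41 + 7 = 48.
Iteration 7: 48 < 47 fails; recursion stops.
SUM(n) = 6 + 13 + 20 + 27 + 34 + 41 + 48 = 189.

189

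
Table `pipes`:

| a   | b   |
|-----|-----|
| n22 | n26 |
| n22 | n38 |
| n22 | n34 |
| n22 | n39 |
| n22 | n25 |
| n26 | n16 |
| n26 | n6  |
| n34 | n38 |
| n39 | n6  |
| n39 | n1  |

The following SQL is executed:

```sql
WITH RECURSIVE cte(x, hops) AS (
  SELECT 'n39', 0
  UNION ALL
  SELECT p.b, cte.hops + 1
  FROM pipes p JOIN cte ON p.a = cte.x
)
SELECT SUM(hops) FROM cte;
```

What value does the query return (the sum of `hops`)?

2

Base: (n39, hops=0).
Iteration 1: edges from {n39} -> (n1, hops=1), (n6, hops=1).
Iteration 2: no outgoing edges from {n1,n6}; recursion stops.
SUM(hops) = 0 + 1 + 1 = 2.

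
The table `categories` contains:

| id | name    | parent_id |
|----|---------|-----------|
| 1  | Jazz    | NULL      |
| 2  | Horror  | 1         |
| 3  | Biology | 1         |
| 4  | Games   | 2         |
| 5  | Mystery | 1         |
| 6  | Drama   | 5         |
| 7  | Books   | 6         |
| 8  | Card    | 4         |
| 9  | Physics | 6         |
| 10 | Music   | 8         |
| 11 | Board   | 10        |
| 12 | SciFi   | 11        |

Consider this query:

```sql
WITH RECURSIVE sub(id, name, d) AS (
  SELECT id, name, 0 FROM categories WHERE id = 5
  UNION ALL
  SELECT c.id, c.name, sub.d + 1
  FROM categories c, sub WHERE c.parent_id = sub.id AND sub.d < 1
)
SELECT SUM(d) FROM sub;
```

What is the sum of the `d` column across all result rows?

1

Base: id=5 (Mystery) at d 0.
Iteration 1: rows with parent_id in {5} -> Drama (id 6, d 1).
Iteration 2: d < 1 fails for all current rows; recursion stops.
SUM(d) = 0 + 1 = 1.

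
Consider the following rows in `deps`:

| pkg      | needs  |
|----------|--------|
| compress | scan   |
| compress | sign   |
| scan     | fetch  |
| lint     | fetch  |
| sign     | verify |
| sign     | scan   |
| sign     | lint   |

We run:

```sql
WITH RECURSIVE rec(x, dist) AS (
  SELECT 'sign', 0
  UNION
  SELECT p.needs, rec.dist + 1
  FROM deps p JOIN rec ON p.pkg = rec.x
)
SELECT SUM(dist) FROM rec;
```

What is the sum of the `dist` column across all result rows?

5

Base: (sign, dist=0).
Iteration 1: edges from {sign} -> (lint, dist=1), (scan, dist=1), (verify, dist=1).
Iteration 2: edges from {lint,scan,verify} -> (fetch, dist=2). [UNION drops 1 duplicate row(s)]
Iteration 3: no outgoing edges from {fetch}; recursion stops.
SUM(dist) = 0 + 1 + 1 + 1 + 2 = 5.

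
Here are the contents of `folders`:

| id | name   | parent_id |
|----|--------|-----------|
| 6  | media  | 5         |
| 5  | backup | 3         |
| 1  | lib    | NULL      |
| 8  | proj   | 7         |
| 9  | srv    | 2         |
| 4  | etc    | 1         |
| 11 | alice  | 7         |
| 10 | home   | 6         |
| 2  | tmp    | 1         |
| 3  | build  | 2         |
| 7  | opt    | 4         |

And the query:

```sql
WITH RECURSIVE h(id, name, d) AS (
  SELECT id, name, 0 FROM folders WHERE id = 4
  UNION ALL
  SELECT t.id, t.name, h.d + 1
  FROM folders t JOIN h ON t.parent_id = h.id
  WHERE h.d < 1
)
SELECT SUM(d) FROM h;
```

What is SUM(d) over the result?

1

Base: id=4 (etc) at d 0.
Iteration 1: rows with parent_id in {4} -> opt (id 7, d 1).
Iteration 2: d < 1 fails for all current rows; recursion stops.
SUM(d) = 0 + 1 = 1.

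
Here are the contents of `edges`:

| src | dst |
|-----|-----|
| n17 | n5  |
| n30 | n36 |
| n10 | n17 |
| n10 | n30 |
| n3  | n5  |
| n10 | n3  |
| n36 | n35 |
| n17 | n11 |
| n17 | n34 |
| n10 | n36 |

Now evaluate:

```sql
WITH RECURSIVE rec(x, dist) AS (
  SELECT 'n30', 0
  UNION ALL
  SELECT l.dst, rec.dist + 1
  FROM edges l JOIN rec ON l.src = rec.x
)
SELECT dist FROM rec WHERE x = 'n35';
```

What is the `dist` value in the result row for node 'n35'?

2

Base: (n30, dist=0).
Iteration 1: edges from {n30} -> (n36, dist=1).
Iteration 2: edges from {n36} -> (n35, dist=2).
Iteration 3: no outgoing edges from {n35}; recursion stops.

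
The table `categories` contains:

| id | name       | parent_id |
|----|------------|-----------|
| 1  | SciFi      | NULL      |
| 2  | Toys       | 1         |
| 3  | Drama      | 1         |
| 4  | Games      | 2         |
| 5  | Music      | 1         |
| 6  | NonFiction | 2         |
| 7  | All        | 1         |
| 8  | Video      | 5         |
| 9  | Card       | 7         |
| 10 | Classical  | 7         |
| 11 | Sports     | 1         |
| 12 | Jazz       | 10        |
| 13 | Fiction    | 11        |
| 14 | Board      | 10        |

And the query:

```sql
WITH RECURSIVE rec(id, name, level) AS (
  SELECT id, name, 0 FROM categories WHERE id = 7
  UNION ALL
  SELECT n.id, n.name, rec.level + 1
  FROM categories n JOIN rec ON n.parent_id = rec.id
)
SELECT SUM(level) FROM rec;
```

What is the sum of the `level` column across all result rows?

6

Base: id=7 (All) at level 0.
Iteration 1: rows with parent_id in {7} -> Card (id 9, level 1), Classical (id 10, level 1).
Iteration 2: rows with parent_id in {9,10} -> Jazz (id 12, level 2), Board (id 14, level 2).
Iteration 3: no rows with parent_id in {12,14}; recursion stops.
SUM(level) = 0 + 1 + 1 + 2 + 2 = 6.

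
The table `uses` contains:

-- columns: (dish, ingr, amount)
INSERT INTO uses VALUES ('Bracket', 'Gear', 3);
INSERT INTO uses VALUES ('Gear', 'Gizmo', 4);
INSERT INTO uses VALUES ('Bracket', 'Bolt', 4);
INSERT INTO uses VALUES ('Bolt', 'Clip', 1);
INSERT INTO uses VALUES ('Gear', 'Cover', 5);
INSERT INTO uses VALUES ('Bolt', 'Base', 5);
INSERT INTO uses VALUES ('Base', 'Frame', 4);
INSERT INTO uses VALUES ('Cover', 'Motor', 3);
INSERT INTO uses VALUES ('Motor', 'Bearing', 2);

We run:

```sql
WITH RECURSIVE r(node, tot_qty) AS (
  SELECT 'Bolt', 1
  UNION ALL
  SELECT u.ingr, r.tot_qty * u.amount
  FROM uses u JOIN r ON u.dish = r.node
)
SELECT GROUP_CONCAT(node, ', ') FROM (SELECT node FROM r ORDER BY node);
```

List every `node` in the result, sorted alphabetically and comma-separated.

Base: (Bolt, tot_qty=1).
Iteration 1: components of {Bolt} -> Base = 1*5 = 5, Clip = 1*1 = 1.
Iteration 2: components of {Base,Clip} -> Frame = 5*4 = 20.
Iteration 3: no further components; recursion stops.

Base, Bolt, Clip, Frame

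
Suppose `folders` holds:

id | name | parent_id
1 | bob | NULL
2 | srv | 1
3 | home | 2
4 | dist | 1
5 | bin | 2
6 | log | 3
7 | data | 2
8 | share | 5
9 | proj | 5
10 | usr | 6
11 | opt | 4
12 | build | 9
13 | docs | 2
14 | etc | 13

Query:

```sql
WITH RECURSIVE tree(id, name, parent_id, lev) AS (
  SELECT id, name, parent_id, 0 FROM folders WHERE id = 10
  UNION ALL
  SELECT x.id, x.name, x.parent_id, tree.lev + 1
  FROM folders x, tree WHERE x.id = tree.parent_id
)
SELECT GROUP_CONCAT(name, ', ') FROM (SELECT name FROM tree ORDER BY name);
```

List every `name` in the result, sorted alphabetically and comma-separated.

Base: id=10 (usr), parent_id=6, lev 0.
Iteration 1: join on id=6 -> log (id 6, parent_id=3, lev 1).
Iteration 2: join on id=3 -> home (id 3, parent_id=2, lev 2).
Iteration 3: join on id=2 -> srv (id 2, parent_id=1, lev 3).
Iteration 4: join on id=1 -> bob (id 1, parent_id=NULL, lev 4).
Iteration 5: parent_id is NULL; no match; recursion stops.

bob, home, log, srv, usr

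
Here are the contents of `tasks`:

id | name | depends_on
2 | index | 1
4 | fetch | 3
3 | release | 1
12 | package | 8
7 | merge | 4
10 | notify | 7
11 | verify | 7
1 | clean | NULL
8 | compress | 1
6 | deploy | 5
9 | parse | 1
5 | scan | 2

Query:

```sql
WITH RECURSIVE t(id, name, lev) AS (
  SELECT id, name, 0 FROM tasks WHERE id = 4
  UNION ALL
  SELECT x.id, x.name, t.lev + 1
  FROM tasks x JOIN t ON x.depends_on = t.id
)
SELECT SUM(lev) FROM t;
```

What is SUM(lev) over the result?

5

Base: id=4 (fetch) at lev 0.
Iteration 1: rows with depends_on in {4} -> merge (id 7, lev 1).
Iteration 2: rows with depends_on in {7} -> notify (id 10, lev 2), verify (id 11, lev 2).
Iteration 3: no rows with depends_on in {10,11}; recursion stops.
SUM(lev) = 0 + 1 + 2 + 2 = 5.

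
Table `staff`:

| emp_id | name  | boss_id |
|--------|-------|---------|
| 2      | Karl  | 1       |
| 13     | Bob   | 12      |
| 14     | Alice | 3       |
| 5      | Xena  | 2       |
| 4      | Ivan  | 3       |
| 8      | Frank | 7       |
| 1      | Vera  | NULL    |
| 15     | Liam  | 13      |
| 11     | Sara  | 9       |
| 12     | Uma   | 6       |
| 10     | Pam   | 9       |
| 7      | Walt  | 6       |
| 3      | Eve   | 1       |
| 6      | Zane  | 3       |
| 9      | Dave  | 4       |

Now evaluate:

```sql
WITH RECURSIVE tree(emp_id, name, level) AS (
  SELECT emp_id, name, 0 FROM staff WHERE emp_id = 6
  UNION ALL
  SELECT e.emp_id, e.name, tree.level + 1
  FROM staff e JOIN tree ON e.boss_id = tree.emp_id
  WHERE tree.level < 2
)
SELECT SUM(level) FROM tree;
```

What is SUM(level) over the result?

Base: emp_id=6 (Zane) at level 0.
Iteration 1: rows with boss_id in {6} -> Walt (id 7, level 1), Uma (id 12, level 1).
Iteration 2: rows with boss_id in {7,12} -> Frank (id 8, level 2), Bob (id 13, level 2).
Iteration 3: level < 2 fails for all current rows; recursion stops.
SUM(level) = 0 + 1 + 1 + 2 + 2 = 6.

6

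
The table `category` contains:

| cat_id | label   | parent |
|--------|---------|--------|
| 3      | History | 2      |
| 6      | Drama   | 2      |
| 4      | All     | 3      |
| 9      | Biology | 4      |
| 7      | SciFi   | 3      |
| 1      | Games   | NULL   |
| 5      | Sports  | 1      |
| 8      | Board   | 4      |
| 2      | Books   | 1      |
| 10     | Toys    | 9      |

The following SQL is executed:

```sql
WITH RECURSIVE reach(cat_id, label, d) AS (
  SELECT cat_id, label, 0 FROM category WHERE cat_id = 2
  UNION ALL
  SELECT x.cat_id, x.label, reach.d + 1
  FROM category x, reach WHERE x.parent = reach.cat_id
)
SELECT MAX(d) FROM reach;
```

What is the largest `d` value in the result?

Base: cat_id=2 (Books) at d 0.
Iteration 1: rows with parent in {2} -> History (id 3, d 1), Drama (id 6, d 1).
Iteration 2: rows with parent in {3,6} -> All (id 4, d 2), SciFi (id 7, d 2).
Iteration 3: rows with parent in {4,7} -> Board (id 8, d 3), Biology (id 9, d 3).
Iteration 4: rows with parent in {8,9} -> Toys (id 10, d 4).
Iteration 5: no rows with parent in {10}; recursion stops.
d values: 0, 1, 1, 2, 2, 3, 3, 4; the maximum is 4.

4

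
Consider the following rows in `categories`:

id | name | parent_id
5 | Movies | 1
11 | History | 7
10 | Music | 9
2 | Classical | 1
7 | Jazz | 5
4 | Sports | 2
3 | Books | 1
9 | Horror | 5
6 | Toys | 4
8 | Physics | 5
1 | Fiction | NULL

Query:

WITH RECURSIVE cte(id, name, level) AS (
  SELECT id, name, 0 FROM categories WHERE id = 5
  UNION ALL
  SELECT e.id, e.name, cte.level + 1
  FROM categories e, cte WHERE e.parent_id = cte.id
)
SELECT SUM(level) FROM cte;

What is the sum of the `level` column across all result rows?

7

Base: id=5 (Movies) at level 0.
Iteration 1: rows with parent_id in {5} -> Jazz (id 7, level 1), Physics (id 8, level 1), Horror (id 9, level 1).
Iteration 2: rows with parent_id in {7,8,9} -> Music (id 10, level 2), History (id 11, level 2).
Iteration 3: no rows with parent_id in {10,11}; recursion stops.
SUM(level) = 0 + 1 + 1 + 1 + 2 + 2 = 7.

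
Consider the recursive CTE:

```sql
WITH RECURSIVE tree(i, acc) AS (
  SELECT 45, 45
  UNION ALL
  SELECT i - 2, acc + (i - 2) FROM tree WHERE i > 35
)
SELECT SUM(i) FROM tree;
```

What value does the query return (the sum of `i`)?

Base: i=45, acc=45.
Iteration 1: 45 > 35 holds -> i = 45 - 2 = 43, acc = 45 + 43 = 88.
Iteration 2: 43 > 35 holds -> i = 43 - 2 = 41, acc = 88 + 41 = 129.
Iteration 3: 41 > 35 holds -> i = 41 - 2 = 39, acc = 129 + 39 = 168.
Iteration 4: 39 > 35 holds -> i = 39 - 2 = 37, acc = 168 + 37 = 205.
Iteration 5: 37 > 35 holds -> i = 37 - 2 = 35, acc = 205 + 35 = 240.
Iteration 6: 35 > 35 fails; recursion stops.
SUM(i) = 45 + 43 + 41 + 39 + 37 + 35 = 240.

240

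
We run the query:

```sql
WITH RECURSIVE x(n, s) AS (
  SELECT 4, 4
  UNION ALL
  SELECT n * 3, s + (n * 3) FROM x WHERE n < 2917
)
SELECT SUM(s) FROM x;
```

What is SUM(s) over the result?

Base: n=4, s=4.
Iteration 1: 4 < 2917 holds -> n = 4 * 3 = 12, s = 4 + 12 = 16.
Iteration 2: 12 < 2917 holds -> n = 12 * 3 = 36, s = 16 + 36 = 52.
Iteration 3: 36 < 2917 holds -> n = 36 * 3 = 108, s = 52 + 108 = 160.
Iteration 4: 108 < 2917 holds -> n = 108 * 3 = 324, s = 160 + 324 = 484.
Iteration 5: 324 < 2917 holds -> n = 324 * 3 = 972, s = 484 + 972 = 1456.
Iteration 6: 972 < 2917 holds -> n = 972 * 3 = 2916, s = 1456 + 2916 = 4372.
Iteration 7: 2916 < 2917 holds -> n = 2916 * 3 = 8748, s = 4372 + 8748 = 13120.
Iteration 8: 8748 < 2917 fails; recursion stops.
SUM(s) = 4 + 16 + 52 + 160 + 484 + 1456 + 4372 + 13120 = 19664.

19664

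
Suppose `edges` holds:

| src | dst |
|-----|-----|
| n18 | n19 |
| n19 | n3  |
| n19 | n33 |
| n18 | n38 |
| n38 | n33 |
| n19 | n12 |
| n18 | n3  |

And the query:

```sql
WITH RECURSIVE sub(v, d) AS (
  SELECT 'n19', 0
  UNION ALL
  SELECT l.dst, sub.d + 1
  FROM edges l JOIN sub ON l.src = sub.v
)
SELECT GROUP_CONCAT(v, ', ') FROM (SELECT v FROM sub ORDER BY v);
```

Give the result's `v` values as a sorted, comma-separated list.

Base: (n19, d=0).
Iteration 1: edges from {n19} -> (n12, d=1), (n3, d=1), (n33, d=1).
Iteration 2: no outgoing edges from {n12,n3,n33}; recursion stops.

n12, n19, n3, n33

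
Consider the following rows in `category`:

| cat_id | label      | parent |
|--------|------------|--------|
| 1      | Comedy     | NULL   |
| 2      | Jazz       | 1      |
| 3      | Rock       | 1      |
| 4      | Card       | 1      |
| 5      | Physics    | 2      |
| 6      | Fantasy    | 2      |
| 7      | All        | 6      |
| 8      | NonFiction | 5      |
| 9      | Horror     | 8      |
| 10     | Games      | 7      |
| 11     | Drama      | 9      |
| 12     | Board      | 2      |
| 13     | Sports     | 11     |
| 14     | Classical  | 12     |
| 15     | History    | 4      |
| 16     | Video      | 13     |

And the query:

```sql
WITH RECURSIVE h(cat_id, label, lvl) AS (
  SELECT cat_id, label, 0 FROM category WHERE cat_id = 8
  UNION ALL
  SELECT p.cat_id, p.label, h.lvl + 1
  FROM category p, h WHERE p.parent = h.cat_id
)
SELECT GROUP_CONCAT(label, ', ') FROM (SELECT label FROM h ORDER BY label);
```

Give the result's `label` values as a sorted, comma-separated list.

Drama, Horror, NonFiction, Sports, Video

Base: cat_id=8 (NonFiction) at lvl 0.
Iteration 1: rows with parent in {8} -> Horror (id 9, lvl 1).
Iteration 2: rows with parent in {9} -> Drama (id 11, lvl 2).
Iteration 3: rows with parent in {11} -> Sports (id 13, lvl 3).
Iteration 4: rows with parent in {13} -> Video (id 16, lvl 4).
Iteration 5: no rows with parent in {16}; recursion stops.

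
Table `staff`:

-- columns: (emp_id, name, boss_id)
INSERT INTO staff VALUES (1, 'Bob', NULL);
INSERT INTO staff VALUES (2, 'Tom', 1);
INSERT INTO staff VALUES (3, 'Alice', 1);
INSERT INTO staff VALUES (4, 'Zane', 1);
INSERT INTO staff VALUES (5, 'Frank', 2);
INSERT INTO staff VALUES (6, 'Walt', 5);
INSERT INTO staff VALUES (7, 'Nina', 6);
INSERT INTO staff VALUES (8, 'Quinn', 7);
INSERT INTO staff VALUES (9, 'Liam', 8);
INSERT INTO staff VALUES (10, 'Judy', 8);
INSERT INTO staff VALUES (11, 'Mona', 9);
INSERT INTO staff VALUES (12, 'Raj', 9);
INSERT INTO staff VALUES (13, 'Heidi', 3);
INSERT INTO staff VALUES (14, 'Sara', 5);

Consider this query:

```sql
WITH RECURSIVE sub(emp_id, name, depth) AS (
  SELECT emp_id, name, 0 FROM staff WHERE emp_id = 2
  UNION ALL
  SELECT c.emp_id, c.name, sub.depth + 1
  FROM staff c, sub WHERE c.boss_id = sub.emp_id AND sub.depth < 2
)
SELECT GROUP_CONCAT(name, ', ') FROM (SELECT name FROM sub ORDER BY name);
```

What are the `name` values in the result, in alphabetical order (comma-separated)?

Frank, Sara, Tom, Walt

Base: emp_id=2 (Tom) at depth 0.
Iteration 1: rows with boss_id in {2} -> Frank (id 5, depth 1).
Iteration 2: rows with boss_id in {5} -> Walt (id 6, depth 2), Sara (id 14, depth 2).
Iteration 3: depth < 2 fails for all current rows; recursion stops.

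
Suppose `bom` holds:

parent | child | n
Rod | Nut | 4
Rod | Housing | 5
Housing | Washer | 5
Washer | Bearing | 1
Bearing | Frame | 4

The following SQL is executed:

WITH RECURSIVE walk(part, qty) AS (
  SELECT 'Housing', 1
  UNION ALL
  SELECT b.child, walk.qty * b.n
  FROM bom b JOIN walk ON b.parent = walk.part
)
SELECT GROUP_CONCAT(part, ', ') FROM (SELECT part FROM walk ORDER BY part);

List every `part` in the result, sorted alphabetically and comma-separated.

Base: (Housing, qty=1).
Iteration 1: components of {Housing} -> Washer = 1*5 = 5.
Iteration 2: components of {Washer} -> Bearing = 5*1 = 5.
Iteration 3: components of {Bearing} -> Frame = 5*4 = 20.
Iteration 4: no further components; recursion stops.

Bearing, Frame, Housing, Washer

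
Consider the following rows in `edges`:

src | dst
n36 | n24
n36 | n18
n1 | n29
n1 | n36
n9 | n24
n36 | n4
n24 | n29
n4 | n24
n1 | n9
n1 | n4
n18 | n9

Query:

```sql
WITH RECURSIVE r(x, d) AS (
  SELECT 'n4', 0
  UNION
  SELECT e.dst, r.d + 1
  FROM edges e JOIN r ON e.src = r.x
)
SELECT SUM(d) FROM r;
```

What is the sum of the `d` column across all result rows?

3

Base: (n4, d=0).
Iteration 1: edges from {n4} -> (n24, d=1).
Iteration 2: edges from {n24} -> (n29, d=2).
Iteration 3: no outgoing edges from {n29}; recursion stops.
SUM(d) = 0 + 1 + 2 = 3.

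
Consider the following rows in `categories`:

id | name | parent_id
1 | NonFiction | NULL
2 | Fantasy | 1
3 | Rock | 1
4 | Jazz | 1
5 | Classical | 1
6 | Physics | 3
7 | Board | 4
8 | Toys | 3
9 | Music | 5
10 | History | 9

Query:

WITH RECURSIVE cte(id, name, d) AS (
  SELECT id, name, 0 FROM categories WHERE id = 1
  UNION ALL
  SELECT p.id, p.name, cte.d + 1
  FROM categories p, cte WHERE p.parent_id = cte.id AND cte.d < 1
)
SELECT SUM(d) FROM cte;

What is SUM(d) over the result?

Base: id=1 (NonFiction) at d 0.
Iteration 1: rows with parent_id in {1} -> Fantasy (id 2, d 1), Rock (id 3, d 1), Jazz (id 4, d 1), Classical (id 5, d 1).
Iteration 2: d < 1 fails for all current rows; recursion stops.
SUM(d) = 0 + 1 + 1 + 1 + 1 = 4.

4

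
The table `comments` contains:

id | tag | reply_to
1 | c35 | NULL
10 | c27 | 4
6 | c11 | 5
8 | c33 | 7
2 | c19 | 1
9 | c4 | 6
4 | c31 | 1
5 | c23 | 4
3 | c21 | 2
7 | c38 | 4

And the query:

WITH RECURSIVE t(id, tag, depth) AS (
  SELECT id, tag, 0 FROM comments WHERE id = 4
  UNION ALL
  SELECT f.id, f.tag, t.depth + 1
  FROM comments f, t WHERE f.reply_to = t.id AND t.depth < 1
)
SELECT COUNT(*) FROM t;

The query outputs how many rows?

Base: id=4 (c31) at depth 0.
Iteration 1: rows with reply_to in {4} -> c23 (id 5, depth 1), c38 (id 7, depth 1), c27 (id 10, depth 1).
Iteration 2: depth < 1 fails for all current rows; recursion stops.
Total rows emitted: 4.

4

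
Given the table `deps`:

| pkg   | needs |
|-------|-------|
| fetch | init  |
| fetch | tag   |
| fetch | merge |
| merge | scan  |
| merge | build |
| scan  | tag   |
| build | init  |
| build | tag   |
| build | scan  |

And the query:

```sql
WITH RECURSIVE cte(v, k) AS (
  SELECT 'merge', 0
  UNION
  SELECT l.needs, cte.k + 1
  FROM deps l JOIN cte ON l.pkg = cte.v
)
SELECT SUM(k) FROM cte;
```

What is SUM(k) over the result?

11

Base: (merge, k=0).
Iteration 1: edges from {merge} -> (build, k=1), (scan, k=1).
Iteration 2: edges from {build,scan} -> (init, k=2), (scan, k=2), (tag, k=2). [UNION drops 1 duplicate row(s)]
Iteration 3: edges from {init,scan,tag} -> (tag, k=3).
Iteration 4: no outgoing edges from {tag}; recursion stops.
SUM(k) = 0 + 1 + 1 + 2 + 2 + 2 + 3 = 11.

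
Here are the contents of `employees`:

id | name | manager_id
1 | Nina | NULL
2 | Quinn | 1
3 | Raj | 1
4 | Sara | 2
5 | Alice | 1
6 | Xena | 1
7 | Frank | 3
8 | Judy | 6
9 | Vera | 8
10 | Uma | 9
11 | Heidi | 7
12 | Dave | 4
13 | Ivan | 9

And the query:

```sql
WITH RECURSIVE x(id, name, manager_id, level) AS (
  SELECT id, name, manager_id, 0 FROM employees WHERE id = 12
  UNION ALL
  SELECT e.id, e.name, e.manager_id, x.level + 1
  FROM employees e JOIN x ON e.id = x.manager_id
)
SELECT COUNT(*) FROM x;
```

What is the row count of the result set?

Base: id=12 (Dave), manager_id=4, level 0.
Iteration 1: join on id=4 -> Sara (id 4, manager_id=2, level 1).
Iteration 2: join on id=2 -> Quinn (id 2, manager_id=1, level 2).
Iteration 3: join on id=1 -> Nina (id 1, manager_id=NULL, level 3).
Iteration 4: manager_id is NULL; no match; recursion stops.
Total rows emitted: 4.

4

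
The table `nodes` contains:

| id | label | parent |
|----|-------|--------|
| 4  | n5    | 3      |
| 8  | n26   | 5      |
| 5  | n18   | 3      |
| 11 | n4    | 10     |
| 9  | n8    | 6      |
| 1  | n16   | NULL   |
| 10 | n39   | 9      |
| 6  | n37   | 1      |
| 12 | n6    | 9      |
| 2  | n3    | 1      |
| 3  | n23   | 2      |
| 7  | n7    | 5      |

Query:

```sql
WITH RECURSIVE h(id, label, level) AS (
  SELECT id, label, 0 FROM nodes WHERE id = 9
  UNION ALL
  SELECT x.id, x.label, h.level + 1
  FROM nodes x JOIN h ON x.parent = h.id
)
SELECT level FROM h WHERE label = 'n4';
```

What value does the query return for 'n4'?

Base: id=9 (n8) at level 0.
Iteration 1: rows with parent in {9} -> n39 (id 10, level 1), n6 (id 12, level 1).
Iteration 2: rows with parent in {10,12} -> n4 (id 11, level 2).
Iteration 3: no rows with parent in {11}; recursion stops.

2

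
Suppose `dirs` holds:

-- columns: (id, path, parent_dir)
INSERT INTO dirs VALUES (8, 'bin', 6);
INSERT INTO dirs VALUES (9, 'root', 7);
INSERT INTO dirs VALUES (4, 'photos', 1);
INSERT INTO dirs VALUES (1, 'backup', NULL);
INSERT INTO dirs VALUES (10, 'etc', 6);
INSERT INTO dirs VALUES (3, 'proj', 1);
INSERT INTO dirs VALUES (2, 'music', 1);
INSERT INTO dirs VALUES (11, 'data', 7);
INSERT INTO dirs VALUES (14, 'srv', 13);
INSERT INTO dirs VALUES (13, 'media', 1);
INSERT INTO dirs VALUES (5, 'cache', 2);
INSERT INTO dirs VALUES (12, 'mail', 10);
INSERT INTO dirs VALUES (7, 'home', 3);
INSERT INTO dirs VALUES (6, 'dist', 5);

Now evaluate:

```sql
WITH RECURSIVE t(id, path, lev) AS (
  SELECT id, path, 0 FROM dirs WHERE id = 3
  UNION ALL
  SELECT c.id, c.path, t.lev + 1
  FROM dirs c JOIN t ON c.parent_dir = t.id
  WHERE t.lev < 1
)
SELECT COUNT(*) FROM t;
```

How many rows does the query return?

2

Base: id=3 (proj) at lev 0.
Iteration 1: rows with parent_dir in {3} -> home (id 7, lev 1).
Iteration 2: lev < 1 fails for all current rows; recursion stops.
Total rows emitted: 2.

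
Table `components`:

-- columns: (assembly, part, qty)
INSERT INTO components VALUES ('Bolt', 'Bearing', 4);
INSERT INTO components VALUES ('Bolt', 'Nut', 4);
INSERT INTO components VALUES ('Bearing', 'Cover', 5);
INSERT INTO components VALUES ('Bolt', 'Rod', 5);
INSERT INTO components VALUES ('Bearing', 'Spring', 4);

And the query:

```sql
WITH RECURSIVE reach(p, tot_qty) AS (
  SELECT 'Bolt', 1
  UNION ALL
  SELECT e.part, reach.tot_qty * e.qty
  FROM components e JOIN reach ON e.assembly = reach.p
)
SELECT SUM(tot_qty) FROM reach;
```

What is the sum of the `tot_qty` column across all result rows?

50

Base: (Bolt, tot_qty=1).
Iteration 1: components of {Bolt} -> Bearing = 1*4 = 4, Nut = 1*4 = 4, Rod = 1*5 = 5.
Iteration 2: components of {Bearing,Nut,Rod} -> Cover = 4*5 = 20, Spring = 4*4 = 16.
Iteration 3: no further components; recursion stops.
SUM(tot_qty) = 1 + 4 + 4 + 5 + 16 + 20 = 50.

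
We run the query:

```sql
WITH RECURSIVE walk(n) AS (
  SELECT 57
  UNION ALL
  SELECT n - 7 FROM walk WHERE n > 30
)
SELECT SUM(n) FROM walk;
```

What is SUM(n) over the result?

Base: n=57.
Iteration 1: 57 > 30 holds -> n = 57 - 7 = 50.
Iteration 2: 50 > 30 holds -> n = 50 - 7 = 43.
Iteration 3: 43 > 30 holds -> n = 43 - 7 = 36.
Iteration 4: 36 > 30 holds -> n = 36 - 7 = 29.
Iteration 5: 29 > 30 fails; recursion stops.
SUM(n) = 57 + 50 + 43 + 36 + 29 = 215.

215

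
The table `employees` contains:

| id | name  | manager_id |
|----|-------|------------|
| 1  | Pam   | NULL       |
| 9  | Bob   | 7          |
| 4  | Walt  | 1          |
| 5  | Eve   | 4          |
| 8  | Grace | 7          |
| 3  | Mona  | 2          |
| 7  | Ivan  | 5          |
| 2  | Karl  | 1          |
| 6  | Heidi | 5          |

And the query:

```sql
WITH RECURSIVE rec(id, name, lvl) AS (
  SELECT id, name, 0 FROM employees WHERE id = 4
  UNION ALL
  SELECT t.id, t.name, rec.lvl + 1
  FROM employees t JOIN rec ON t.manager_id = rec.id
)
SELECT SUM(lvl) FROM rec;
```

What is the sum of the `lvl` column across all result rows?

11

Base: id=4 (Walt) at lvl 0.
Iteration 1: rows with manager_id in {4} -> Eve (id 5, lvl 1).
Iteration 2: rows with manager_id in {5} -> Heidi (id 6, lvl 2), Ivan (id 7, lvl 2).
Iteration 3: rows with manager_id in {6,7} -> Grace (id 8, lvl 3), Bob (id 9, lvl 3).
Iteration 4: no rows with manager_id in {8,9}; recursion stops.
SUM(lvl) = 0 + 1 + 2 + 2 + 3 + 3 = 11.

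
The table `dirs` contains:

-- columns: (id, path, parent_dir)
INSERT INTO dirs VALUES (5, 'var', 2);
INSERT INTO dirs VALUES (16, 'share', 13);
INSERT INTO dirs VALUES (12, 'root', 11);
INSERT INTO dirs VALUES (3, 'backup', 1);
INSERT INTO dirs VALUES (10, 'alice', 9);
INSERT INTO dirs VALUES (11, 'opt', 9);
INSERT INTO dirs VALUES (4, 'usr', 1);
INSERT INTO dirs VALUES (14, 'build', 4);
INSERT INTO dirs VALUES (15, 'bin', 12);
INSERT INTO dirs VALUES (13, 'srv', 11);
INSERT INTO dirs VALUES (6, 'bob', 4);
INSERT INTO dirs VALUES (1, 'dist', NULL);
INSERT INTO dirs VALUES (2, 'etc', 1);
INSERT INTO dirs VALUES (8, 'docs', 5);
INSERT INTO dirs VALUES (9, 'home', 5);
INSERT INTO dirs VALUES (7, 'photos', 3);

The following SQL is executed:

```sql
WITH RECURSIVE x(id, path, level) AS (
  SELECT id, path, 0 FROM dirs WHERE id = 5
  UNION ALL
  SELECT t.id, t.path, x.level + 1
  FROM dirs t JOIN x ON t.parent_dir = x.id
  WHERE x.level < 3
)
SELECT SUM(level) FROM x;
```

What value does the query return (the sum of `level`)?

Base: id=5 (var) at level 0.
Iteration 1: rows with parent_dir in {5} -> docs (id 8, level 1), home (id 9, level 1).
Iteration 2: rows with parent_dir in {8,9} -> alice (id 10, level 2), opt (id 11, level 2).
Iteration 3: rows with parent_dir in {10,11} -> root (id 12, level 3), srv (id 13, level 3).
Iteration 4: level < 3 fails for all current rows; recursion stops.
SUM(level) = 0 + 1 + 1 + 2 + 2 + 3 + 3 = 12.

12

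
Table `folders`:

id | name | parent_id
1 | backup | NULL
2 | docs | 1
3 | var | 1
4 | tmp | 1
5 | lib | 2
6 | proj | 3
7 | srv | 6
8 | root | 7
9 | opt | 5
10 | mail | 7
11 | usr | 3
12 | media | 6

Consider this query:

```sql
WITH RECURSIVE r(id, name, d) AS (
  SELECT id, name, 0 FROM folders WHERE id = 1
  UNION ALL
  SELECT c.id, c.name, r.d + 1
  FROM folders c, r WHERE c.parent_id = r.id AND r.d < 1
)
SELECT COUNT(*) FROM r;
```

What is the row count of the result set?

4

Base: id=1 (backup) at d 0.
Iteration 1: rows with parent_id in {1} -> docs (id 2, d 1), var (id 3, d 1), tmp (id 4, d 1).
Iteration 2: d < 1 fails for all current rows; recursion stops.
Total rows emitted: 4.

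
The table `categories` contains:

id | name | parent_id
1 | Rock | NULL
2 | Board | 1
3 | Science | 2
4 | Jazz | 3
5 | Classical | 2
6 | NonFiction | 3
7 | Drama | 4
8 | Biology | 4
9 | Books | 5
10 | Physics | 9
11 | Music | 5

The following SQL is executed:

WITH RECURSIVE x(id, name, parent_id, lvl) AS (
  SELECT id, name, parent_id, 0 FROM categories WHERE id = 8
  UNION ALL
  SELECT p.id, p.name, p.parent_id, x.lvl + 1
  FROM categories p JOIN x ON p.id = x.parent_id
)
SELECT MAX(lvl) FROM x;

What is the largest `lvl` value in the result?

Base: id=8 (Biology), parent_id=4, lvl 0.
Iteration 1: join on id=4 -> Jazz (id 4, parent_id=3, lvl 1).
Iteration 2: join on id=3 -> Science (id 3, parent_id=2, lvl 2).
Iteration 3: join on id=2 -> Board (id 2, parent_id=1, lvl 3).
Iteration 4: join on id=1 -> Rock (id 1, parent_id=NULL, lvl 4).
Iteration 5: parent_id is NULL; no match; recursion stops.
lvl values: 0, 1, 2, 3, 4; the maximum is 4.

4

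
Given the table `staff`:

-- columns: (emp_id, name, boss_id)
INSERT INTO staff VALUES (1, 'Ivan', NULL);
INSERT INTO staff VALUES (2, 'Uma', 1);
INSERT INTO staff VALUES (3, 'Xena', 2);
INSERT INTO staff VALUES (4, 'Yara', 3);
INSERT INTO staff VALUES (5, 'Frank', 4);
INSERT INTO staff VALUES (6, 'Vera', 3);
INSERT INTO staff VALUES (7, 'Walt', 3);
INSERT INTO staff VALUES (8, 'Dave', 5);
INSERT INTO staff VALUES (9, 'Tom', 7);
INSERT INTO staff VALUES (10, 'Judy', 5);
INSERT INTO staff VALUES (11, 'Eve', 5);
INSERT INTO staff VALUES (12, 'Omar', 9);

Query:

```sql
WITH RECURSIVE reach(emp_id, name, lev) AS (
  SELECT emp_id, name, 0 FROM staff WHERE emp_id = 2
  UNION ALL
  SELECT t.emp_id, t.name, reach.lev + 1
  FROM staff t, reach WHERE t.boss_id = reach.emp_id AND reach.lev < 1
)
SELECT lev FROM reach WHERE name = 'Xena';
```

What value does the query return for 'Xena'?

1

Base: emp_id=2 (Uma) at lev 0.
Iteration 1: rows with boss_id in {2} -> Xena (id 3, lev 1).
Iteration 2: lev < 1 fails for all current rows; recursion stops.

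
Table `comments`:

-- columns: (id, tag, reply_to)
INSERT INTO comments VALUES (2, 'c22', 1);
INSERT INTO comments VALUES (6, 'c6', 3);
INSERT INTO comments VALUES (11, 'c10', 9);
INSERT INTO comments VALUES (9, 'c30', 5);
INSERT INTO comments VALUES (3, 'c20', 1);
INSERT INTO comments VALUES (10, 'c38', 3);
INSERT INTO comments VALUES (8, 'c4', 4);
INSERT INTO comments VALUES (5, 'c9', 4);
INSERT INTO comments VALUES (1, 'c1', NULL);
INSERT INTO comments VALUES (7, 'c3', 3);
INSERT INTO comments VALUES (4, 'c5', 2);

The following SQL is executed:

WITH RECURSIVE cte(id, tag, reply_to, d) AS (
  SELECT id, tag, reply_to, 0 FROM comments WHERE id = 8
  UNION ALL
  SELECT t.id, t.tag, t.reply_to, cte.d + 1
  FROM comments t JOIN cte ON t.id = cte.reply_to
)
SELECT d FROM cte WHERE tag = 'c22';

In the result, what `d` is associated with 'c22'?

2

Base: id=8 (c4), reply_to=4, d 0.
Iteration 1: join on id=4 -> c5 (id 4, reply_to=2, d 1).
Iteration 2: join on id=2 -> c22 (id 2, reply_to=1, d 2).
Iteration 3: join on id=1 -> c1 (id 1, reply_to=NULL, d 3).
Iteration 4: reply_to is NULL; no match; recursion stops.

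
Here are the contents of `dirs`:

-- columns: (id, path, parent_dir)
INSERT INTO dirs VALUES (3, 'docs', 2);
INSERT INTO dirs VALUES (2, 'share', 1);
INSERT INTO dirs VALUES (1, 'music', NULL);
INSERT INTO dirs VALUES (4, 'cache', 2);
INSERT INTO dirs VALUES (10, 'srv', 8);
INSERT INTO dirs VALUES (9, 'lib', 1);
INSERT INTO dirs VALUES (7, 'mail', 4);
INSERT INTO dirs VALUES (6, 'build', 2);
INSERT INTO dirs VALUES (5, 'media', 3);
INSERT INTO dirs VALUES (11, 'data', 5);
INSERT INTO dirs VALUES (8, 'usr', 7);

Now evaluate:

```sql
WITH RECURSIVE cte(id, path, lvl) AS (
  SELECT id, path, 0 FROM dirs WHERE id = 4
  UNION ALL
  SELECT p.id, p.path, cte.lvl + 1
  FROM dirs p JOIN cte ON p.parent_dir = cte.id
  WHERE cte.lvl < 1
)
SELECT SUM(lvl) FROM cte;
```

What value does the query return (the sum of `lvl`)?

1

Base: id=4 (cache) at lvl 0.
Iteration 1: rows with parent_dir in {4} -> mail (id 7, lvl 1).
Iteration 2: lvl < 1 fails for all current rows; recursion stops.
SUM(lvl) = 0 + 1 = 1.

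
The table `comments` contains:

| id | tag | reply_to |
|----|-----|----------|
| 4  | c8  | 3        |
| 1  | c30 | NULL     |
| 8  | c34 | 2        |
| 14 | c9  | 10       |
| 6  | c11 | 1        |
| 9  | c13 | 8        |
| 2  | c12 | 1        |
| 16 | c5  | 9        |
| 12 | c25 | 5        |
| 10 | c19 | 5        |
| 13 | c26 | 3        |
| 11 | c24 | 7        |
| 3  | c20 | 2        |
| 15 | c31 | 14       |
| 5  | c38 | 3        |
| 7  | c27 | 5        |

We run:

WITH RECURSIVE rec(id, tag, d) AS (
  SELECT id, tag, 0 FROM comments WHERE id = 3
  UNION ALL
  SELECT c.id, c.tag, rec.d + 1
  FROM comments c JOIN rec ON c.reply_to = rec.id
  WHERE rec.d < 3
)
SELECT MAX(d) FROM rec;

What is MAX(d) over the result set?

3

Base: id=3 (c20) at d 0.
Iteration 1: rows with reply_to in {3} -> c8 (id 4, d 1), c38 (id 5, d 1), c26 (id 13, d 1).
Iteration 2: rows with reply_to in {4,5,13} -> c27 (id 7, d 2), c19 (id 10, d 2), c25 (id 12, d 2).
Iteration 3: rows with reply_to in {7,10,12} -> c24 (id 11, d 3), c9 (id 14, d 3).
Iteration 4: d < 3 fails for all current rows; recursion stops.
d values: 0, 1, 1, 1, 2, 2, 2, 3, 3; the maximum is 3.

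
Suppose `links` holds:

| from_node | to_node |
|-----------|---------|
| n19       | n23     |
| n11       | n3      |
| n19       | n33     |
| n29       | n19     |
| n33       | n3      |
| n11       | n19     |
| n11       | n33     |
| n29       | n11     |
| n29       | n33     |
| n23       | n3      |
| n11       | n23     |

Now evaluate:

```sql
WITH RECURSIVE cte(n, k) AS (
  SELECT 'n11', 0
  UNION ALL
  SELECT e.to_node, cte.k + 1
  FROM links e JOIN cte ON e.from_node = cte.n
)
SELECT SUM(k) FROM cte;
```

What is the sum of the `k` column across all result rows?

18

Base: (n11, k=0).
Iteration 1: edges from {n11} -> (n19, k=1), (n23, k=1), (n3, k=1), (n33, k=1).
Iteration 2: edges from {n19,n23,n3,n33} -> (n23, k=2), (n3, k=2) x2, (n33, k=2). [UNION ALL keeps all 4 new rows, including repeats]
Iteration 3: edges from {n23,n3,n33} -> (n3, k=3) x2. [UNION ALL keeps all 2 new rows, including repeats]
Iteration 4: no outgoing edges from {n3}; recursion stops.
SUM(k) = 0 + 1 + 1 + 1 + 1 + 2 + 2 + 2 + 2 + 3 + 3 = 18.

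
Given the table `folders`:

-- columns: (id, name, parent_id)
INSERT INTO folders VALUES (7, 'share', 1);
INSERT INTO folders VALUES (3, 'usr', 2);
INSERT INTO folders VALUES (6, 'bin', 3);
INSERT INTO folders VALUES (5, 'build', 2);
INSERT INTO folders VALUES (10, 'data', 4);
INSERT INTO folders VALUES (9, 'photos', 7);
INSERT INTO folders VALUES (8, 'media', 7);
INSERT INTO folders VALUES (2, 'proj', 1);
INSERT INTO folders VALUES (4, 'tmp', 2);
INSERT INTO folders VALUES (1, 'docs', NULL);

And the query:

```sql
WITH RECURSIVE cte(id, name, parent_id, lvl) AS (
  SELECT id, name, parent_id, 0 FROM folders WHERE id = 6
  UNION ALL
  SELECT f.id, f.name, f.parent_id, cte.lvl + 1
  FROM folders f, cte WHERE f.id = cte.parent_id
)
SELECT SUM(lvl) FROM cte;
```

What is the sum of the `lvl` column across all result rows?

Base: id=6 (bin), parent_id=3, lvl 0.
Iteration 1: join on id=3 -> usr (id 3, parent_id=2, lvl 1).
Iteration 2: join on id=2 -> proj (id 2, parent_id=1, lvl 2).
Iteration 3: join on id=1 -> docs (id 1, parent_id=NULL, lvl 3).
Iteration 4: parent_id is NULL; no match; recursion stops.
SUM(lvl) = 0 + 1 + 2 + 3 = 6.

6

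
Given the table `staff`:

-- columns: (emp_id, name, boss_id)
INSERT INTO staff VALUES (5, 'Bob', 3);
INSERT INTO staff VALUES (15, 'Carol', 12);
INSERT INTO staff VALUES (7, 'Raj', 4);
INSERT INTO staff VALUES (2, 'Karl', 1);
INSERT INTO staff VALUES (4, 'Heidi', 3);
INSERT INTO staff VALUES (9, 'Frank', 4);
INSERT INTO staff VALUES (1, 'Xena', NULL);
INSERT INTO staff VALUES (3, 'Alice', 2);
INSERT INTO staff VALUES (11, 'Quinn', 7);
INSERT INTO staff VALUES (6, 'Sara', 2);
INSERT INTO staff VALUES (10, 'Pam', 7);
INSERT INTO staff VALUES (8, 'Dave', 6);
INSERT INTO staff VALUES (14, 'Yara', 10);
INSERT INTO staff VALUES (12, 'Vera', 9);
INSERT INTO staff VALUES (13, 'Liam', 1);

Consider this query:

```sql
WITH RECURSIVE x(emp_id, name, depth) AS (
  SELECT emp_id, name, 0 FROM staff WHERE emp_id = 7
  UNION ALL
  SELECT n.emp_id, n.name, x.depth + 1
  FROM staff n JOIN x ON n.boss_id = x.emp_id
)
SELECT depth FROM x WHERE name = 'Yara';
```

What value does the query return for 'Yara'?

Base: emp_id=7 (Raj) at depth 0.
Iteration 1: rows with boss_id in {7} -> Pam (id 10, depth 1), Quinn (id 11, depth 1).
Iteration 2: rows with boss_id in {10,11} -> Yara (id 14, depth 2).
Iteration 3: no rows with boss_id in {14}; recursion stops.

2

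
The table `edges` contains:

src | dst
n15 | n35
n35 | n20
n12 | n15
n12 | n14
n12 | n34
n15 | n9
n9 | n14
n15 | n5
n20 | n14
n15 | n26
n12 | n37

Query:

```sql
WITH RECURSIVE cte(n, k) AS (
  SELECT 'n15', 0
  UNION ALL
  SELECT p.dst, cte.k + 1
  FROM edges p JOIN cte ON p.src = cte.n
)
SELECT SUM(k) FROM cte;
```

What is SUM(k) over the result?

Base: (n15, k=0).
Iteration 1: edges from {n15} -> (n26, k=1), (n35, k=1), (n5, k=1), (n9, k=1).
Iteration 2: edges from {n26,n35,n5,n9} -> (n14, k=2), (n20, k=2).
Iteration 3: edges from {n14,n20} -> (n14, k=3).
Iteration 4: no outgoing edges from {n14}; recursion stops.
SUM(k) = 0 + 1 + 1 + 1 + 1 + 2 + 2 + 3 = 11.

11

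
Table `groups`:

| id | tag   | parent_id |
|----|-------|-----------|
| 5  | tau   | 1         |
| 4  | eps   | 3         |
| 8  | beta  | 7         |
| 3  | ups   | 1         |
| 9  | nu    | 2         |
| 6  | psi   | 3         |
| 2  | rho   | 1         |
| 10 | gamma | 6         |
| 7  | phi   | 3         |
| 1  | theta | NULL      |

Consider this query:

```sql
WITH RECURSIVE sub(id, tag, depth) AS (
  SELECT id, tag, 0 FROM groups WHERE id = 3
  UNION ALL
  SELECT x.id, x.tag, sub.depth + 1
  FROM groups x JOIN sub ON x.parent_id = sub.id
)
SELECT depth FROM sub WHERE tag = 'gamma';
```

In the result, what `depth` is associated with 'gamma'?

2

Base: id=3 (ups) at depth 0.
Iteration 1: rows with parent_id in {3} -> eps (id 4, depth 1), psi (id 6, depth 1), phi (id 7, depth 1).
Iteration 2: rows with parent_id in {4,6,7} -> beta (id 8, depth 2), gamma (id 10, depth 2).
Iteration 3: no rows with parent_id in {8,10}; recursion stops.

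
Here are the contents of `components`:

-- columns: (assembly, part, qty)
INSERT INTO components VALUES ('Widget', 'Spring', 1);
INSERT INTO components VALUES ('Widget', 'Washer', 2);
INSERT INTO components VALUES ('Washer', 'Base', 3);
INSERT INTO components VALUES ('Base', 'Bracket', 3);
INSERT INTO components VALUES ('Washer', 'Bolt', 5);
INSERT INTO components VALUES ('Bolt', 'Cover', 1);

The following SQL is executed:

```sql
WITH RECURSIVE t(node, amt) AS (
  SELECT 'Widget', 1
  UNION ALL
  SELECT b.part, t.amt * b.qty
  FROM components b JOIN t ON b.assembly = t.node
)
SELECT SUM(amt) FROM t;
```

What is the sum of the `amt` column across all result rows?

48

Base: (Widget, amt=1).
Iteration 1: components of {Widget} -> Spring = 1*1 = 1, Washer = 1*2 = 2.
Iteration 2: components of {Spring,Washer} -> Base = 2*3 = 6, Bolt = 2*5 = 10.
Iteration 3: components of {Base,Bolt} -> Bracket = 6*3 = 18, Cover = 10*1 = 10.
Iteration 4: no further components; recursion stops.
SUM(amt) = 1 + 1 + 2 + 6 + 10 + 18 + 10 = 48.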